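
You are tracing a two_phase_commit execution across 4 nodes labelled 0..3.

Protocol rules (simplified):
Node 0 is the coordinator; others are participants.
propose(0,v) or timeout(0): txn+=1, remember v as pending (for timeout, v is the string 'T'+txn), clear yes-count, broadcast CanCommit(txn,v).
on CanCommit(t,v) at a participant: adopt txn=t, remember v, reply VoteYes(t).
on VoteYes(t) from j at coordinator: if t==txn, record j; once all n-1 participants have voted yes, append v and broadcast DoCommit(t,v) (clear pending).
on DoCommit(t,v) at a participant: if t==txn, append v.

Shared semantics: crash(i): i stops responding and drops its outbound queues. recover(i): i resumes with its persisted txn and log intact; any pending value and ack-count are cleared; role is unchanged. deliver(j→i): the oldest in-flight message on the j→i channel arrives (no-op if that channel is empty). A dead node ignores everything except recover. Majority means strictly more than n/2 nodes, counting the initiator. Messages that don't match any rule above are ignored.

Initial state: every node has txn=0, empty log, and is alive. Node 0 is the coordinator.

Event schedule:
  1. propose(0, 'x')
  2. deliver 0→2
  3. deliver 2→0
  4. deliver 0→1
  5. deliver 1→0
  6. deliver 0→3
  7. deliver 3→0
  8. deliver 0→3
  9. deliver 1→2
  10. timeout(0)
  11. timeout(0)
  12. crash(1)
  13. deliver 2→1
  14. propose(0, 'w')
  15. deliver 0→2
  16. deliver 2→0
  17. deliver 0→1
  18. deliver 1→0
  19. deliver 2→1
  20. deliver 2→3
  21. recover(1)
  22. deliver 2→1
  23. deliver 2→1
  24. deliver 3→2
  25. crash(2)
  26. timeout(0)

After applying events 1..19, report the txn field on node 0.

[1] propose(0,'x') → N0(coor t1 [-])
[2] deliver 0→2 → N2(part t1 [-])
[3] deliver 2→0 → ∅
[4] deliver 0→1 → N1(part t1 [-])
[5] deliver 1→0 → ∅
[6] deliver 0→3 → N3(part t1 [-])
[7] deliver 3→0 → N0(coor t1 [x])
[8] deliver 0→3 → N3(part t1 [x])
[9] deliver 1→2 → ∅
[10] timeout(0) → N0(coor t2 [x])
[11] timeout(0) → N0(coor t3 [x])
[12] crash(1) → N1(✗part t1 [-])
[13] deliver 2→1 → ∅
[14] propose(0,'w') → N0(coor t4 [x])
[15] deliver 0→2 → N2(part t1 [x])
[16] deliver 2→0 → ∅
[17] deliver 0→1 → ∅
[18] deliver 1→0 → ∅
[19] deliver 2→1 → ∅

4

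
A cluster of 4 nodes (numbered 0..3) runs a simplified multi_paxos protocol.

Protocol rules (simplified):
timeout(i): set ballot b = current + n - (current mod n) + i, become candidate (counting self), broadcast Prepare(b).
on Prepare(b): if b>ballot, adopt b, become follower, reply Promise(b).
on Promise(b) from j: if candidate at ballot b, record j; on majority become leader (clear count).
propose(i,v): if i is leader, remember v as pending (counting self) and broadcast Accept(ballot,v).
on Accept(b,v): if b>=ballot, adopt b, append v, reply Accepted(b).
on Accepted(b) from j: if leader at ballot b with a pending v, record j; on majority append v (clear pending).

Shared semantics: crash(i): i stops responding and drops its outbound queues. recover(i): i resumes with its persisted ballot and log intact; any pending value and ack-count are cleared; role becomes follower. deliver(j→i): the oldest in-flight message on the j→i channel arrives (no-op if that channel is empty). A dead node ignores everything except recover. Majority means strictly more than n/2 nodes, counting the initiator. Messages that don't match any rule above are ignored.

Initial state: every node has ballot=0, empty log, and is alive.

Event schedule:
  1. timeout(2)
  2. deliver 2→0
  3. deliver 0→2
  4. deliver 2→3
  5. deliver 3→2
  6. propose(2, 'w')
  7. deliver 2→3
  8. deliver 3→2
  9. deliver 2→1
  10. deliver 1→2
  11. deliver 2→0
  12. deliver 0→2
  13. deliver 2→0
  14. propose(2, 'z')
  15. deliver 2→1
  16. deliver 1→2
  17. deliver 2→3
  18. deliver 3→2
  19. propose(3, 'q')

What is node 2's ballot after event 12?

6

[1] timeout(2) → N2(cand b6 [-])
[2] deliver 2→0 → N0(foll b6 [-])
[3] deliver 0→2 → ∅
[4] deliver 2→3 → N3(foll b6 [-])
[5] deliver 3→2 → N2(lead b6 [-])
[6] propose(2,'w') → ∅
[7] deliver 2→3 → N3(foll b6 [w])
[8] deliver 3→2 → ∅
[9] deliver 2→1 → N1(foll b6 [-])
[10] deliver 1→2 → ∅
[11] deliver 2→0 → N0(foll b6 [w])
[12] deliver 0→2 → N2(lead b6 [w])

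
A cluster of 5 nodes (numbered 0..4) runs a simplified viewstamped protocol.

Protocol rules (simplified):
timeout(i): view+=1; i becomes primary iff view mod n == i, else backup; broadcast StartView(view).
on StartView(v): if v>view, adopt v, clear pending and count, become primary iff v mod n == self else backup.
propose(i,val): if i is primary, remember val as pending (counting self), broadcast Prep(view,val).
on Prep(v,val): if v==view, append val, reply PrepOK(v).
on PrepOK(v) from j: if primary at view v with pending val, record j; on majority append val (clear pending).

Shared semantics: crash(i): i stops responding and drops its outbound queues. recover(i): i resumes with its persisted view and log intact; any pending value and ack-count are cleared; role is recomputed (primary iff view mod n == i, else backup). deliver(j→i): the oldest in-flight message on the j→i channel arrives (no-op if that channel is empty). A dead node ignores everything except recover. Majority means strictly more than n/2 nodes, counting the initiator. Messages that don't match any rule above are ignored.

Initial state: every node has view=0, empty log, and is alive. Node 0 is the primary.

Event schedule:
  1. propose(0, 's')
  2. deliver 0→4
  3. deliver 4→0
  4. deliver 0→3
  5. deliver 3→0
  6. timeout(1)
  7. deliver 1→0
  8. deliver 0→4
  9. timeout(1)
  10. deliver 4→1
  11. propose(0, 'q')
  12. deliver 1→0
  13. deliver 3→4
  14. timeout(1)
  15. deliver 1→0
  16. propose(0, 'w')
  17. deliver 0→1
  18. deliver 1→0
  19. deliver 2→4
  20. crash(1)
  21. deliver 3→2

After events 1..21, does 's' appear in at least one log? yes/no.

e1 propose(0,'s'): ·
e2 deliver 0→4: 4[back,v=0,s]
e3 deliver 4→0: ·
e4 deliver 0→3: 3[back,v=0,s]
e5 deliver 3→0: 0[prim,v=0,s]
e6 timeout(1): 1[prim,v=1,-]
e7 deliver 1→0: 0[back,v=1,s]
e8 deliver 0→4: ·
e9 timeout(1): 1[back,v=2,-]
e10 deliver 4→1: ·
e11 propose(0,'q'): ·
e12 deliver 1→0: 0[back,v=2,s]
e13 deliver 3→4: ·
e14 timeout(1): 1[back,v=3,-]
e15 deliver 1→0: 0[back,v=3,s]
e16 propose(0,'w'): ·
e17 deliver 0→1: ·
e18 deliver 1→0: ·
e19 deliver 2→4: ·
e20 crash(1): 1[✗back,v=3,-]
e21 deliver 3→2: ·

yes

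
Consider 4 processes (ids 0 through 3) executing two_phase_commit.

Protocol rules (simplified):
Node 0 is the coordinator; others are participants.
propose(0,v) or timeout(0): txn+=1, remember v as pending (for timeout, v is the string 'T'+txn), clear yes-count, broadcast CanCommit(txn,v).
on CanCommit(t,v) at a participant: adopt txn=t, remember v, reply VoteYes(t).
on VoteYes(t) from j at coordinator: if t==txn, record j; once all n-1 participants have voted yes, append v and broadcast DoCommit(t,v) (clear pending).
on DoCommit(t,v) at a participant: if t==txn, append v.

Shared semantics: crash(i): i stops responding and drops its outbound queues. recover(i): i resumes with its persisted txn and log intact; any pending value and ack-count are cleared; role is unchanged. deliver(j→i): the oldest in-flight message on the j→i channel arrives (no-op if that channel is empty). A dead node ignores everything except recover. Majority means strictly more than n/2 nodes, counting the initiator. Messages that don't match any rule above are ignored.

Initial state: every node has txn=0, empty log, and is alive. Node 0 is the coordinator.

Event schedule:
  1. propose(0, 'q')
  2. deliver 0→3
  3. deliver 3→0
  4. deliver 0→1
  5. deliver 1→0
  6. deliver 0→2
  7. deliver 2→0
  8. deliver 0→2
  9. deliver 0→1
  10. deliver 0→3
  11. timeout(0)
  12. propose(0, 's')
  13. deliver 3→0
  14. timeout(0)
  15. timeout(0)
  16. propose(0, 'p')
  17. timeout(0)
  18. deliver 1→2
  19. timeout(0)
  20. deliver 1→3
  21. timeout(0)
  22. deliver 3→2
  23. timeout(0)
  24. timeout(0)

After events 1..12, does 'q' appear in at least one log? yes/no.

[1] propose(0,'q') → N0(coor t1 [-])
[2] deliver 0→3 → N3(part t1 [-])
[3] deliver 3→0 → ∅
[4] deliver 0→1 → N1(part t1 [-])
[5] deliver 1→0 → ∅
[6] deliver 0→2 → N2(part t1 [-])
[7] deliver 2→0 → N0(coor t1 [q])
[8] deliver 0→2 → N2(part t1 [q])
[9] deliver 0→1 → N1(part t1 [q])
[10] deliver 0→3 → N3(part t1 [q])
[11] timeout(0) → N0(coor t2 [q])
[12] propose(0,'s') → N0(coor t3 [q])

yes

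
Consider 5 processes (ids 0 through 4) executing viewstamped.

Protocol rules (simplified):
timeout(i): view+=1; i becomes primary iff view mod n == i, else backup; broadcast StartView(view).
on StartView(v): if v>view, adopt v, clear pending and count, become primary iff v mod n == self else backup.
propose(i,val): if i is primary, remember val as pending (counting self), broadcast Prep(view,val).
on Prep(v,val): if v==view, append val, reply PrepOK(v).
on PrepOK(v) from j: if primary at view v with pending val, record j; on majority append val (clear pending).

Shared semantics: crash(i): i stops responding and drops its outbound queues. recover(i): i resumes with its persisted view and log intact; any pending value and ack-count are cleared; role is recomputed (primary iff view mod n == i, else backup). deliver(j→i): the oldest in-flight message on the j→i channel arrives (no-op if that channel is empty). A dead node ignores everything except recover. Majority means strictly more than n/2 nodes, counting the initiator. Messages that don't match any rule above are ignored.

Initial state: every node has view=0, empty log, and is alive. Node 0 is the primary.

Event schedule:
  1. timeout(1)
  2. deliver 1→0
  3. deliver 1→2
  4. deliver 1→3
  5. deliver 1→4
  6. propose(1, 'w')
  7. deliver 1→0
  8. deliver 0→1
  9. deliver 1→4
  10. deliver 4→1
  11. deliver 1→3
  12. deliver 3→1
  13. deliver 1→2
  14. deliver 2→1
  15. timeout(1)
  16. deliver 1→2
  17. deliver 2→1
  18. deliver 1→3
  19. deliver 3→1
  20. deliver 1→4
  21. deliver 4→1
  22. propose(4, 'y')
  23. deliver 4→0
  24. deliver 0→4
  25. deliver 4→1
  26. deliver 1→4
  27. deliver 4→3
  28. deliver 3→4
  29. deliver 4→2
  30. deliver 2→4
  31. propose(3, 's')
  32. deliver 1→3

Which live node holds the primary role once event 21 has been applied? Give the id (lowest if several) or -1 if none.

1. timeout(1):  <1:prim v1 ->
2. deliver 1→0:  <0:back v1 ->
3. deliver 1→2:  <2:back v1 ->
4. deliver 1→3:  <3:back v1 ->
5. deliver 1→4:  <4:back v1 ->
6. propose(1,'w'):  nop
7. deliver 1→0:  <0:back v1 w>
8. deliver 0→1:  nop
9. deliver 1→4:  <4:back v1 w>
10. deliver 4→1:  <1:prim v1 w>
11. deliver 1→3:  <3:back v1 w>
12. deliver 3→1:  nop
13. deliver 1→2:  <2:back v1 w>
14. deliver 2→1:  nop
15. timeout(1):  <1:back v2 w>
16. deliver 1→2:  <2:prim v2 w>
17. deliver 2→1:  nop
18. deliver 1→3:  <3:back v2 w>
19. deliver 3→1:  nop
20. deliver 1→4:  <4:back v2 w>
21. deliver 4→1:  nop

2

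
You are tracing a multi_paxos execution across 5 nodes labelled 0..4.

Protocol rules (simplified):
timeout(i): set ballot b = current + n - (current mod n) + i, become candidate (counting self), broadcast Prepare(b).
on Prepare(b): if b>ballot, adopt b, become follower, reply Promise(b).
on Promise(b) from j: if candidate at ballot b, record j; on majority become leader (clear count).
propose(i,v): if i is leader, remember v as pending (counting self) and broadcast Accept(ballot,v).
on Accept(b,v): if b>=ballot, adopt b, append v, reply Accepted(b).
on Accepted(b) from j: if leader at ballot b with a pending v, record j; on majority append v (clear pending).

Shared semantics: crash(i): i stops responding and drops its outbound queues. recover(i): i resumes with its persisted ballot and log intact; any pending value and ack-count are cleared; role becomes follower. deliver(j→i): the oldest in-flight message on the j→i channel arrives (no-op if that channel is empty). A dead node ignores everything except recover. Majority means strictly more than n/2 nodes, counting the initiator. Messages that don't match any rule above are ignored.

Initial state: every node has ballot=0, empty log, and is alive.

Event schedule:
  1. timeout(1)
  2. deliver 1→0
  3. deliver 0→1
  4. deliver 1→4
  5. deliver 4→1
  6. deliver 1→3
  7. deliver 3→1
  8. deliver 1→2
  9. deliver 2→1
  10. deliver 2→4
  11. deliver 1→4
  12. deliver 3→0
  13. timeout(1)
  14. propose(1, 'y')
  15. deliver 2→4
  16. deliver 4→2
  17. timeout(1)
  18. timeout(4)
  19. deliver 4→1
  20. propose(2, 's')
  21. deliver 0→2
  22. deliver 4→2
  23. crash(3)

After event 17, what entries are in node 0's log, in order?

empty

[1] timeout(1) → N1(cand b6 [-])
[2] deliver 1→0 → N0(foll b6 [-])
[3] deliver 0→1 → ∅
[4] deliver 1→4 → N4(foll b6 [-])
[5] deliver 4→1 → N1(lead b6 [-])
[6] deliver 1→3 → N3(foll b6 [-])
[7] deliver 3→1 → ∅
[8] deliver 1→2 → N2(foll b6 [-])
[9] deliver 2→1 → ∅
[10] deliver 2→4 → ∅
[11] deliver 1→4 → ∅
[12] deliver 3→0 → ∅
[13] timeout(1) → N1(cand b11 [-])
[14] propose(1,'y') → ∅
[15] deliver 2→4 → ∅
[16] deliver 4→2 → ∅
[17] timeout(1) → N1(cand b16 [-])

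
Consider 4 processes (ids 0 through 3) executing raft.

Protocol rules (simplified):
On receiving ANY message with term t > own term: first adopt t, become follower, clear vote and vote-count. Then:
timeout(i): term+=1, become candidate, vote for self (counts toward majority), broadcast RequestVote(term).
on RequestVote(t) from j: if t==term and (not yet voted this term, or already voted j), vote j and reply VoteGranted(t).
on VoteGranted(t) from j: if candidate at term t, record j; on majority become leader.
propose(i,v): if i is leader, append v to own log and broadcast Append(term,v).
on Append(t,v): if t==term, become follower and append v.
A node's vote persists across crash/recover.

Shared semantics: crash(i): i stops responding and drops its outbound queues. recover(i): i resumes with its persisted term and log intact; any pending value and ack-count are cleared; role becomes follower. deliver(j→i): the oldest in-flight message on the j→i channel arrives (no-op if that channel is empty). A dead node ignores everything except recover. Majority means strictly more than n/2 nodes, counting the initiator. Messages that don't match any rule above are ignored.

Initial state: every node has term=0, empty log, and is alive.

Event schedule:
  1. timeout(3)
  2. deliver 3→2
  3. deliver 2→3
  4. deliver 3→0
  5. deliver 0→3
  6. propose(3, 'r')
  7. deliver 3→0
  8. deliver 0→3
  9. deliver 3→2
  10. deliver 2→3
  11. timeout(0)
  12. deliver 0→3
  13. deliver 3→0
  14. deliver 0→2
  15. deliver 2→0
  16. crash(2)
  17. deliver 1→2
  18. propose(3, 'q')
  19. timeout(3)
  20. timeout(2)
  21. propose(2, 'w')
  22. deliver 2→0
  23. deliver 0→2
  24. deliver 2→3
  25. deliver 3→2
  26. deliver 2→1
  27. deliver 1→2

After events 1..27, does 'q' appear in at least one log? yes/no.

no

e1 timeout(3): 3[cand,t=1,-]
e2 deliver 3→2: 2[foll,t=1,-]
e3 deliver 2→3: ·
e4 deliver 3→0: 0[foll,t=1,-]
e5 deliver 0→3: 3[lead,t=1,-]
e6 propose(3,'r'): 3[lead,t=1,r]
e7 deliver 3→0: 0[foll,t=1,r]
e8 deliver 0→3: ·
e9 deliver 3→2: 2[foll,t=1,r]
e10 deliver 2→3: ·
e11 timeout(0): 0[cand,t=2,r]
e12 deliver 0→3: 3[foll,t=2,r]
e13 deliver 3→0: ·
e14 deliver 0→2: 2[foll,t=2,r]
e15 deliver 2→0: 0[lead,t=2,r]
e16 crash(2): 2[✗foll,t=2,r]
e17 deliver 1→2: ·
e18 propose(3,'q'): ·
e19 timeout(3): 3[cand,t=3,r]
e20 timeout(2): ·
e21 propose(2,'w'): ·
e22 deliver 2→0: ·
e23 deliver 0→2: ·
e24 deliver 2→3: ·
e25 deliver 3→2: ·
e26 deliver 2→1: ·
e27 deliver 1→2: ·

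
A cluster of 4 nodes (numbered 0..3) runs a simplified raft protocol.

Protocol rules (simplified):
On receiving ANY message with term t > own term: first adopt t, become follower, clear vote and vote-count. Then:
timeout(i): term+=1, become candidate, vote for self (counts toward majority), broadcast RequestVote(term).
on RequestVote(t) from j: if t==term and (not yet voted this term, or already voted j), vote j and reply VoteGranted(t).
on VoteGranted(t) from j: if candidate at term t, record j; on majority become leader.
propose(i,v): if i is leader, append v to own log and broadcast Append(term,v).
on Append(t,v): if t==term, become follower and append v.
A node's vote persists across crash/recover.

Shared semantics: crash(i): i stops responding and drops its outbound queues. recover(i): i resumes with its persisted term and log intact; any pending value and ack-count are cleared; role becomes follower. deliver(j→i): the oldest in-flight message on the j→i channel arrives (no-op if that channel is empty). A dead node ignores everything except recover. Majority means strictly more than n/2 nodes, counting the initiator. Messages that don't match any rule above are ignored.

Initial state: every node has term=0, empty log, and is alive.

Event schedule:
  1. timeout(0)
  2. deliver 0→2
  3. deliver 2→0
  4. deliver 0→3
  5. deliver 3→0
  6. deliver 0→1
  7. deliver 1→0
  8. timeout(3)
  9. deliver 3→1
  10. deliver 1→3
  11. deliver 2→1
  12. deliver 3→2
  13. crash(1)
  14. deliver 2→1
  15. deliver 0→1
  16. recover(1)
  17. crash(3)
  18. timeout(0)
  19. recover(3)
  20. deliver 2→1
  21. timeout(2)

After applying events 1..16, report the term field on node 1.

after 1 — timeout(0): n0:cand/t1/[-]
after 2 — deliver 0→2: n2:foll/t1/[-]
after 3 — deliver 2→0: ·
after 4 — deliver 0→3: n3:foll/t1/[-]
after 5 — deliver 3→0: n0:lead/t1/[-]
after 6 — deliver 0→1: n1:foll/t1/[-]
after 7 — deliver 1→0: ·
after 8 — timeout(3): n3:cand/t2/[-]
after 9 — deliver 3→1: n1:foll/t2/[-]
after 10 — deliver 1→3: ·
after 11 — deliver 2→1: ·
after 12 — deliver 3→2: n2:foll/t2/[-]
after 13 — crash(1): n1:✗foll/t2/[-]
after 14 — deliver 2→1: ·
after 15 — deliver 0→1: ·
after 16 — recover(1): n1:foll/t2/[-]

2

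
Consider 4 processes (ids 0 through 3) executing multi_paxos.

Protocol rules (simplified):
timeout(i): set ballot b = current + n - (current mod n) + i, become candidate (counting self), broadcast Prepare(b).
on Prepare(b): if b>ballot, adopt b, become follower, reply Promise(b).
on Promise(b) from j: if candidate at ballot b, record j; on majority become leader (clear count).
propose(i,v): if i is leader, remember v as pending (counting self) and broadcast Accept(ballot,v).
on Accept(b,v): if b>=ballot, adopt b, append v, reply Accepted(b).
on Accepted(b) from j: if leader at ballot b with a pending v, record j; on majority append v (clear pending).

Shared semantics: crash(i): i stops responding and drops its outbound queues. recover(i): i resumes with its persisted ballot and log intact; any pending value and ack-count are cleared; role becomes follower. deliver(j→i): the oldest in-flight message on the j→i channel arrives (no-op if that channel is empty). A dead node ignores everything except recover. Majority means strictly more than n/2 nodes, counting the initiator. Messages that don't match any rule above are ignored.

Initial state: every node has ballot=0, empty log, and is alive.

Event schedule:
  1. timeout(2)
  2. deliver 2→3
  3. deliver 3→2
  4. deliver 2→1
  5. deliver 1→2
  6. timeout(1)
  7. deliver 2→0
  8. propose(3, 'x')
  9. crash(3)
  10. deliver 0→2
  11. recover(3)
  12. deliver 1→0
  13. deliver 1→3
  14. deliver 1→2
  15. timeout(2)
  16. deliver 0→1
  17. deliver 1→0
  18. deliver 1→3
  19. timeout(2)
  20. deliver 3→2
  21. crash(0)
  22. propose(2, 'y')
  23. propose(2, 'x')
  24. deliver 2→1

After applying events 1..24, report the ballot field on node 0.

9

[1] timeout(2) → N2(cand b6 [-])
[2] deliver 2→3 → N3(foll b6 [-])
[3] deliver 3→2 → ∅
[4] deliver 2→1 → N1(foll b6 [-])
[5] deliver 1→2 → N2(lead b6 [-])
[6] timeout(1) → N1(cand b9 [-])
[7] deliver 2→0 → N0(foll b6 [-])
[8] propose(3,'x') → ∅
[9] crash(3) → N3(✗foll b6 [-])
[10] deliver 0→2 → ∅
[11] recover(3) → N3(foll b6 [-])
[12] deliver 1→0 → N0(foll b9 [-])
[13] deliver 1→3 → N3(foll b9 [-])
[14] deliver 1→2 → N2(foll b9 [-])
[15] timeout(2) → N2(cand b14 [-])
[16] deliver 0→1 → ∅
[17] deliver 1→0 → ∅
[18] deliver 1→3 → ∅
[19] timeout(2) → N2(cand b18 [-])
[20] deliver 3→2 → ∅
[21] crash(0) → N0(✗foll b9 [-])
[22] propose(2,'y') → ∅
[23] propose(2,'x') → ∅
[24] deliver 2→1 → N1(lead b9 [-])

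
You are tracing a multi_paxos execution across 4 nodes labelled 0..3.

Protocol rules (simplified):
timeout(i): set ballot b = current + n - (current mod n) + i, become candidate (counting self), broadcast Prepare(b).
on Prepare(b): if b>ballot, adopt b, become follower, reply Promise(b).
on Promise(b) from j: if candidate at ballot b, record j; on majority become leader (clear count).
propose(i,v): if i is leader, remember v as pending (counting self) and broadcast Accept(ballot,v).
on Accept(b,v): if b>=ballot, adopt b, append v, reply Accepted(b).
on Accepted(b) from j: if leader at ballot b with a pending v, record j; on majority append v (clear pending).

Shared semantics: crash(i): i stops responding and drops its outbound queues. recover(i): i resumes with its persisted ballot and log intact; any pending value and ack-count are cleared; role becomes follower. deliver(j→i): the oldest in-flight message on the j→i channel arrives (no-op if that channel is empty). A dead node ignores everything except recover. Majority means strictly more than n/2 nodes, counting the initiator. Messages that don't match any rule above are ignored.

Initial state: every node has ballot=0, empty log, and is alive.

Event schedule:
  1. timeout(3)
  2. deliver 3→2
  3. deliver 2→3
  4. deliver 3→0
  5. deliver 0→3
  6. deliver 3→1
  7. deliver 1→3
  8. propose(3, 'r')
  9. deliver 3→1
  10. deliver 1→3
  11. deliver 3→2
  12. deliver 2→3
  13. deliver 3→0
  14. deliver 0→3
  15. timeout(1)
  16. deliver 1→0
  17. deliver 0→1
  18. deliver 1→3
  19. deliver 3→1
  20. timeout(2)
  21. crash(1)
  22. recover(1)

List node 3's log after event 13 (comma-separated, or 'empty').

r

step 1 timeout(3): 3={cand,b=7,log=-}
step 2 deliver 3→2: 2={foll,b=7,log=-}
step 3 deliver 2→3: —
step 4 deliver 3→0: 0={foll,b=7,log=-}
step 5 deliver 0→3: 3={lead,b=7,log=-}
step 6 deliver 3→1: 1={foll,b=7,log=-}
step 7 deliver 1→3: —
step 8 propose(3,'r'): —
step 9 deliver 3→1: 1={foll,b=7,log=r}
step 10 deliver 1→3: —
step 11 deliver 3→2: 2={foll,b=7,log=r}
step 12 deliver 2→3: 3={lead,b=7,log=r}
step 13 deliver 3→0: 0={foll,b=7,log=r}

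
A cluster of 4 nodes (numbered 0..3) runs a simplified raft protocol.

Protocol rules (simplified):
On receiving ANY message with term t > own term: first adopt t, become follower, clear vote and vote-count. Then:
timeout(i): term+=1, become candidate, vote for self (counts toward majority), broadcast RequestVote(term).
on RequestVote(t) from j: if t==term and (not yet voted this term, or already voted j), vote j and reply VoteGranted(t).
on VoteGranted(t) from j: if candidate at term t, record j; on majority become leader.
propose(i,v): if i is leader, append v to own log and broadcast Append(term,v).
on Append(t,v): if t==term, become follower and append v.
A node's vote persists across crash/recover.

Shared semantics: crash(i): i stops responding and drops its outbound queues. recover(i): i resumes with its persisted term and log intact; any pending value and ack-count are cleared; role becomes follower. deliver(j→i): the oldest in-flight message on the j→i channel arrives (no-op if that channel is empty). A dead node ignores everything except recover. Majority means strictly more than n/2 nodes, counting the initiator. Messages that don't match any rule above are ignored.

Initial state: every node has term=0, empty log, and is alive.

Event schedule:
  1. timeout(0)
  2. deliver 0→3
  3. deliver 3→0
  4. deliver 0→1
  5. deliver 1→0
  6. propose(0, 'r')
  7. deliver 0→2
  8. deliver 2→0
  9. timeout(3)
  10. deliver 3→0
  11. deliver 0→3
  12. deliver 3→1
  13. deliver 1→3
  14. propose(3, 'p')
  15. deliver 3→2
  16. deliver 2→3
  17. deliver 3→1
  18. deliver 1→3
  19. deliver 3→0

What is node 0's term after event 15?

2

e1 timeout(0): 0[cand,t=1,-]
e2 deliver 0→3: 3[foll,t=1,-]
e3 deliver 3→0: ·
e4 deliver 0→1: 1[foll,t=1,-]
e5 deliver 1→0: 0[lead,t=1,-]
e6 propose(0,'r'): 0[lead,t=1,r]
e7 deliver 0→2: 2[foll,t=1,-]
e8 deliver 2→0: ·
e9 timeout(3): 3[cand,t=2,-]
e10 deliver 3→0: 0[foll,t=2,r]
e11 deliver 0→3: ·
e12 deliver 3→1: 1[foll,t=2,-]
e13 deliver 1→3: ·
e14 propose(3,'p'): ·
e15 deliver 3→2: 2[foll,t=2,-]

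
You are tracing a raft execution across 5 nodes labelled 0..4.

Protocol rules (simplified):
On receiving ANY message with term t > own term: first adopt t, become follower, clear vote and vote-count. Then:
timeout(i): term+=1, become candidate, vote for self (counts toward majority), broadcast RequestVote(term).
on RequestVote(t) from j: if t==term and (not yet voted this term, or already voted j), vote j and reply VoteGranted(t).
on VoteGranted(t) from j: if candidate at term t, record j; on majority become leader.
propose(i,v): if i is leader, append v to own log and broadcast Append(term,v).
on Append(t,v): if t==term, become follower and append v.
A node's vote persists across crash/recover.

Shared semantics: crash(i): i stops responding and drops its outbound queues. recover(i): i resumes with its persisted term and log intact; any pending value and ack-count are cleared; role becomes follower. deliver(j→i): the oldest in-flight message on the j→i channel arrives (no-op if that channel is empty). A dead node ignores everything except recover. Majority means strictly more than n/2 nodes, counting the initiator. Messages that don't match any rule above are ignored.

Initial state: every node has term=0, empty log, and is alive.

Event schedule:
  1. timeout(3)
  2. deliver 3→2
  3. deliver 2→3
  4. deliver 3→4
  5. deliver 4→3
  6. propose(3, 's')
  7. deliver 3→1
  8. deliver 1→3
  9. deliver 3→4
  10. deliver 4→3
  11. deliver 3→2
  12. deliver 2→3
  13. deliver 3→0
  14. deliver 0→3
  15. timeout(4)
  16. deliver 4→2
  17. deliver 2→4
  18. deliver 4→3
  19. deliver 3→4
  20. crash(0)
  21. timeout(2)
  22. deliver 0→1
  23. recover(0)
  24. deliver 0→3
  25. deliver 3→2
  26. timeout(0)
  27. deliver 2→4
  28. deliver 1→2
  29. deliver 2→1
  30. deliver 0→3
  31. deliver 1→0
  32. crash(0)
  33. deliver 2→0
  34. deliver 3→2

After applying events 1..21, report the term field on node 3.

2

1. timeout(3):  <3:cand t1 ->
2. deliver 3→2:  <2:foll t1 ->
3. deliver 2→3:  nop
4. deliver 3→4:  <4:foll t1 ->
5. deliver 4→3:  <3:lead t1 ->
6. propose(3,'s'):  <3:lead t1 s>
7. deliver 3→1:  <1:foll t1 ->
8. deliver 1→3:  nop
9. deliver 3→4:  <4:foll t1 s>
10. deliver 4→3:  nop
11. deliver 3→2:  <2:foll t1 s>
12. deliver 2→3:  nop
13. deliver 3→0:  <0:foll t1 ->
14. deliver 0→3:  nop
15. timeout(4):  <4:cand t2 s>
16. deliver 4→2:  <2:foll t2 s>
17. deliver 2→4:  nop
18. deliver 4→3:  <3:foll t2 s>
19. deliver 3→4:  <4:lead t2 s>
20. crash(0):  <0:✗foll t1 ->
21. timeout(2):  <2:cand t3 s>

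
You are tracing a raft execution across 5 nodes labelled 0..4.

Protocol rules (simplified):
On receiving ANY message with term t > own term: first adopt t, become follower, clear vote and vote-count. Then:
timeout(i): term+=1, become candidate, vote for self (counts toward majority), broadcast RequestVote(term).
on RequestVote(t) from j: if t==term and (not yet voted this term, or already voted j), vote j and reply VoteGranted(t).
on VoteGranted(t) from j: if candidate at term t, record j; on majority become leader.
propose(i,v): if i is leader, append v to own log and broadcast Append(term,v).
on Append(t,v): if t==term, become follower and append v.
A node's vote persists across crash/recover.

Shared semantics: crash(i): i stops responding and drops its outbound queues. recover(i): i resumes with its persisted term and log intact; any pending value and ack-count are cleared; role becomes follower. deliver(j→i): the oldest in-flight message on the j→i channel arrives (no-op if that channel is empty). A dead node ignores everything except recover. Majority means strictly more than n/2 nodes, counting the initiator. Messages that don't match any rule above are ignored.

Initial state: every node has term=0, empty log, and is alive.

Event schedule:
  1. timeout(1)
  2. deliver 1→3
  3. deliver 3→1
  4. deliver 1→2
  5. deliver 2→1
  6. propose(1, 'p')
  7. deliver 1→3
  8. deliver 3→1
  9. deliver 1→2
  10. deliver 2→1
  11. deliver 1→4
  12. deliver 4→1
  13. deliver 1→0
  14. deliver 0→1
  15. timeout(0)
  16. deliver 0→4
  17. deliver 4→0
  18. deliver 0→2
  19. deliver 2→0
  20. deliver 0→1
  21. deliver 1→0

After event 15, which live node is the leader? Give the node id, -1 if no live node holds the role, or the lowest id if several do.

1

1. timeout(1):  <1:cand t1 ->
2. deliver 1→3:  <3:foll t1 ->
3. deliver 3→1:  nop
4. deliver 1→2:  <2:foll t1 ->
5. deliver 2→1:  <1:lead t1 ->
6. propose(1,'p'):  <1:lead t1 p>
7. deliver 1→3:  <3:foll t1 p>
8. deliver 3→1:  nop
9. deliver 1→2:  <2:foll t1 p>
10. deliver 2→1:  nop
11. deliver 1→4:  <4:foll t1 ->
12. deliver 4→1:  nop
13. deliver 1→0:  <0:foll t1 ->
14. deliver 0→1:  nop
15. timeout(0):  <0:cand t2 ->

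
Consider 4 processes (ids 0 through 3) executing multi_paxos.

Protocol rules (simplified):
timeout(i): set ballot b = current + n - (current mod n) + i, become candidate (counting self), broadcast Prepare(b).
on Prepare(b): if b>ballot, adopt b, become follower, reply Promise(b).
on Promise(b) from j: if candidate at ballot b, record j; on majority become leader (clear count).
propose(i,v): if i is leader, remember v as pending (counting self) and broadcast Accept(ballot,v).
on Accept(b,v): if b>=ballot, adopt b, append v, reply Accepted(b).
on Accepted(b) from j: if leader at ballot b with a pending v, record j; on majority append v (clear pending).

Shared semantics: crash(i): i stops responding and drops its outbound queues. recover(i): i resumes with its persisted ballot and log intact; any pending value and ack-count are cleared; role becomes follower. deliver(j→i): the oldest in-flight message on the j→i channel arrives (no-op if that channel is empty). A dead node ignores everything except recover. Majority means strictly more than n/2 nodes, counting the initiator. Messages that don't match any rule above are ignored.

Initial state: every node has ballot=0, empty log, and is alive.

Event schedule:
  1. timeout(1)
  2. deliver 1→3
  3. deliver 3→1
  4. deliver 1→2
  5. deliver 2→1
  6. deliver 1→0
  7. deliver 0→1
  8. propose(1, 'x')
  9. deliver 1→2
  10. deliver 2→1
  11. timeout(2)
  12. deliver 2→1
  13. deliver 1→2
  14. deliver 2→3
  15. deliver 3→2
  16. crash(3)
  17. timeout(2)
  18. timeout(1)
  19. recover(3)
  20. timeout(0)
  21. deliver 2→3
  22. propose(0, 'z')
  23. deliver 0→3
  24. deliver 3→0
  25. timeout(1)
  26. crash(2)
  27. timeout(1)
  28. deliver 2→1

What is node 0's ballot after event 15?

5

e1 timeout(1): 1[cand,b=5,-]
e2 deliver 1→3: 3[foll,b=5,-]
e3 deliver 3→1: ·
e4 deliver 1→2: 2[foll,b=5,-]
e5 deliver 2→1: 1[lead,b=5,-]
e6 deliver 1→0: 0[foll,b=5,-]
e7 deliver 0→1: ·
e8 propose(1,'x'): ·
e9 deliver 1→2: 2[foll,b=5,x]
e10 deliver 2→1: ·
e11 timeout(2): 2[cand,b=10,x]
e12 deliver 2→1: 1[foll,b=10,-]
e13 deliver 1→2: ·
e14 deliver 2→3: 3[foll,b=10,-]
e15 deliver 3→2: 2[lead,b=10,x]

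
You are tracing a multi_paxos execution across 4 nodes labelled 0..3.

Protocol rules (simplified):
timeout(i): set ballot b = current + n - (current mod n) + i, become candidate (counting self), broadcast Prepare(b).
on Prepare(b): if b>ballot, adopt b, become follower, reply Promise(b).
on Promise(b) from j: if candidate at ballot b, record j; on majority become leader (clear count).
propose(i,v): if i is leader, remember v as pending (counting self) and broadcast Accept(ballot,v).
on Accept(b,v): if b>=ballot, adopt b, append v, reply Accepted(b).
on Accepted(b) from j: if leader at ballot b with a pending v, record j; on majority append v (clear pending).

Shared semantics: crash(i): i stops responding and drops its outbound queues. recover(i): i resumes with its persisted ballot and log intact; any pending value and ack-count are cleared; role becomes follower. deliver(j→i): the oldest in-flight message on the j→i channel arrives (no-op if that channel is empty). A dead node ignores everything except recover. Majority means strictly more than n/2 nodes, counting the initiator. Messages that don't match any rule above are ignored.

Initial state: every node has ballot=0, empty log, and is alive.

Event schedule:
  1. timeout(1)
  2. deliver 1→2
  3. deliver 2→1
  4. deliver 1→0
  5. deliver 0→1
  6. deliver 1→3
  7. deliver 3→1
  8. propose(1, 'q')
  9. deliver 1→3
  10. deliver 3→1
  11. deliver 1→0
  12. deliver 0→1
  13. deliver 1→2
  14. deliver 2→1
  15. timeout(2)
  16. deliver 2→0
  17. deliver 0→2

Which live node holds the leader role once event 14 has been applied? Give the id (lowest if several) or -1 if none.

[1] timeout(1) → N1(cand b5 [-])
[2] deliver 1→2 → N2(foll b5 [-])
[3] deliver 2→1 → ∅
[4] deliver 1→0 → N0(foll b5 [-])
[5] deliver 0→1 → N1(lead b5 [-])
[6] deliver 1→3 → N3(foll b5 [-])
[7] deliver 3→1 → ∅
[8] propose(1,'q') → ∅
[9] deliver 1→3 → N3(foll b5 [q])
[10] deliver 3→1 → ∅
[11] deliver 1→0 → N0(foll b5 [q])
[12] deliver 0→1 → N1(lead b5 [q])
[13] deliver 1→2 → N2(foll b5 [q])
[14] deliver 2→1 → ∅

1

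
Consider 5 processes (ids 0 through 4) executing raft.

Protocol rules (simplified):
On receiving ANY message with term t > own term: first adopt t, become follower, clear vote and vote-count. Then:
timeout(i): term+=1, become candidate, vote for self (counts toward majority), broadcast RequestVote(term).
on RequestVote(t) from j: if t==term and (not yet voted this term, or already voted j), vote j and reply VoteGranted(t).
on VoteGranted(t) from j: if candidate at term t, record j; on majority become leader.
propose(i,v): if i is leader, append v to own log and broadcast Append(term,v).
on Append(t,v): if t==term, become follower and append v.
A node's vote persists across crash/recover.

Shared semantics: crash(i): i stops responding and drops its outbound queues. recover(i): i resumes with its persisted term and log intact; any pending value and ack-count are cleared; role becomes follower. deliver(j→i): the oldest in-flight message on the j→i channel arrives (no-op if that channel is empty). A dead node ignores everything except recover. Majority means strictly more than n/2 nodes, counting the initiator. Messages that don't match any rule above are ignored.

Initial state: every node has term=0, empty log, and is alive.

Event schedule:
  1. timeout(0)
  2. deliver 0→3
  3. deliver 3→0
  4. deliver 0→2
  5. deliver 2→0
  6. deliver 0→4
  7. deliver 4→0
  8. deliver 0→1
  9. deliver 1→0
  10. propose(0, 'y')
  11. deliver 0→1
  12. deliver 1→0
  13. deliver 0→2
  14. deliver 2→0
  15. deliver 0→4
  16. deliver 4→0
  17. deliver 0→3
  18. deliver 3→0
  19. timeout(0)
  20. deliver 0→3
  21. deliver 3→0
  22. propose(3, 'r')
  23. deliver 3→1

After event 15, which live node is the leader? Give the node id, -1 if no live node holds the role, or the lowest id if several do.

e1 timeout(0): 0[cand,t=1,-]
e2 deliver 0→3: 3[foll,t=1,-]
e3 deliver 3→0: ·
e4 deliver 0→2: 2[foll,t=1,-]
e5 deliver 2→0: 0[lead,t=1,-]
e6 deliver 0→4: 4[foll,t=1,-]
e7 deliver 4→0: ·
e8 deliver 0→1: 1[foll,t=1,-]
e9 deliver 1→0: ·
e10 propose(0,'y'): 0[lead,t=1,y]
e11 deliver 0→1: 1[foll,t=1,y]
e12 deliver 1→0: ·
e13 deliver 0→2: 2[foll,t=1,y]
e14 deliver 2→0: ·
e15 deliver 0→4: 4[foll,t=1,y]

0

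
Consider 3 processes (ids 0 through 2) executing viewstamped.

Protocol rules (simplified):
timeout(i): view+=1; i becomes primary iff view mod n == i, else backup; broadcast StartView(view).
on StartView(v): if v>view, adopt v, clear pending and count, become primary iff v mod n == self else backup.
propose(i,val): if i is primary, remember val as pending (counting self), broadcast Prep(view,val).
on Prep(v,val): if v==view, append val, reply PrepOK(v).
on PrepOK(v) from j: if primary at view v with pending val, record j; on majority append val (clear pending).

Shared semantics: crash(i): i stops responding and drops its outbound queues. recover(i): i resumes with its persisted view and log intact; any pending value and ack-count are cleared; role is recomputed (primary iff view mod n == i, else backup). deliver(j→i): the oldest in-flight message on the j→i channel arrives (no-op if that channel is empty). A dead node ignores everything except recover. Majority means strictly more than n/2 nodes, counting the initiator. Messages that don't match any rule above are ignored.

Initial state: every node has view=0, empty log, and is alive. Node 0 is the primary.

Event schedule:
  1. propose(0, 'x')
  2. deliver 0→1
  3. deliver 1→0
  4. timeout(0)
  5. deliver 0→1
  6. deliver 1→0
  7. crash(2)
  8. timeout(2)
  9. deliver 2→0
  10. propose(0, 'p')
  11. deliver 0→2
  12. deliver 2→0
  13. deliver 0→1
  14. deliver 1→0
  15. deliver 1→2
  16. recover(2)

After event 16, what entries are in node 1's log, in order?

step 1 propose(0,'x'): —
step 2 deliver 0→1: 1={back,v=0,log=x}
step 3 deliver 1→0: 0={prim,v=0,log=x}
step 4 timeout(0): 0={back,v=1,log=x}
step 5 deliver 0→1: 1={prim,v=1,log=x}
step 6 deliver 1→0: —
step 7 crash(2): 2={✗back,v=0,log=-}
step 8 timeout(2): —
step 9 deliver 2→0: —
step 10 propose(0,'p'): —
step 11 deliver 0→2: —
step 12 deliver 2→0: —
step 13 deliver 0→1: —
step 14 deliver 1→0: —
step 15 deliver 1→2: —
step 16 recover(2): 2={back,v=0,log=-}

x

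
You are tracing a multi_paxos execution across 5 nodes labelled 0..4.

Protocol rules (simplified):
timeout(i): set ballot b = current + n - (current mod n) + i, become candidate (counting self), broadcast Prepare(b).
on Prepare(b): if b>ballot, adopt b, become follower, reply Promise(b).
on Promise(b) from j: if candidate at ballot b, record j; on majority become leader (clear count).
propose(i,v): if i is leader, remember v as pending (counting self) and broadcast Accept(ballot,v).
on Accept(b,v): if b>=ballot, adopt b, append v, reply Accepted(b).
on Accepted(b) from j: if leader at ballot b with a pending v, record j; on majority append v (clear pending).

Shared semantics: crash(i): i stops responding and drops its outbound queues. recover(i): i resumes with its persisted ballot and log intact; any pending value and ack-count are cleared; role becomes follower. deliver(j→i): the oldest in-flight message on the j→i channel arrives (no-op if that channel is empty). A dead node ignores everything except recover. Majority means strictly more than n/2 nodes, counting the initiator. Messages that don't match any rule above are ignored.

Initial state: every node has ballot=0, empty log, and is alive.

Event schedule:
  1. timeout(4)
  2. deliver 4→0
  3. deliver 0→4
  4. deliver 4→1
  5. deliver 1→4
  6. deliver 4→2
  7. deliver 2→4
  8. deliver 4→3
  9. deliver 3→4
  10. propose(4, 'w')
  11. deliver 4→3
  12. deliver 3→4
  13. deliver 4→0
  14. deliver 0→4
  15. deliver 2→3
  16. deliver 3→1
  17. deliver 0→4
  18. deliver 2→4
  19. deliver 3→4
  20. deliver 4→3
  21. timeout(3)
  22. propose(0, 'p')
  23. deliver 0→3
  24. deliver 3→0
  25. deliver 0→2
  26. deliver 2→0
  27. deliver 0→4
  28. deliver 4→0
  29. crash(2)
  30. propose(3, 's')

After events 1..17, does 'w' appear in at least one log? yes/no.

after 1 — timeout(4): n4:cand/b9/[-]
after 2 — deliver 4→0: n0:foll/b9/[-]
after 3 — deliver 0→4: ·
after 4 — deliver 4→1: n1:foll/b9/[-]
after 5 — deliver 1→4: n4:lead/b9/[-]
after 6 — deliver 4→2: n2:foll/b9/[-]
after 7 — deliver 2→4: ·
after 8 — deliver 4→3: n3:foll/b9/[-]
after 9 — deliver 3→4: ·
after 10 — propose(4,'w'): ·
after 11 — deliver 4→3: n3:foll/b9/[w]
after 12 — deliver 3→4: ·
after 13 — deliver 4→0: n0:foll/b9/[w]
after 14 — deliver 0→4: n4:lead/b9/[w]
after 15 — deliver 2→3: ·
after 16 — deliver 3→1: ·
after 17 — deliver 0→4: ·

yes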